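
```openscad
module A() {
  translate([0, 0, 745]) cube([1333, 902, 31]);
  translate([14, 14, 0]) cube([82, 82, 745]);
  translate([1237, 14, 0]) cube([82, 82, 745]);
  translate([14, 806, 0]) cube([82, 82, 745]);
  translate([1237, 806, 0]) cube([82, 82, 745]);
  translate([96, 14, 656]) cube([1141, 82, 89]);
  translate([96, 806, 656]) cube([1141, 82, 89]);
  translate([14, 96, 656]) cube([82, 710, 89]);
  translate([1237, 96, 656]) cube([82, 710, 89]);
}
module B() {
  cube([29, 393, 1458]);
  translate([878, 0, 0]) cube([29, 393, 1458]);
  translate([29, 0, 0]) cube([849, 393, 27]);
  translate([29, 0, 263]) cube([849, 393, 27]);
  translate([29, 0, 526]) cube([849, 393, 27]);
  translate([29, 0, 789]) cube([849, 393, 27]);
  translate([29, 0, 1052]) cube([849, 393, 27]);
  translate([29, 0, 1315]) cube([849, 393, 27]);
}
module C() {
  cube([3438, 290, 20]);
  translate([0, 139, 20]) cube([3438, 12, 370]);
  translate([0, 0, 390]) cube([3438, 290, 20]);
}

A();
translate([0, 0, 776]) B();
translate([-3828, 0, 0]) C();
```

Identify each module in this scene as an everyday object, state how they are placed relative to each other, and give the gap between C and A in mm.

The I-beam's nearest face is 390 mm from the table's −x face.

A is a table. B is a bookshelf. C is an I-beam. The bookshelf is on top of the table. The I-beam is on the floor beside the table on its −x side. The gap between the I-beam and the table is 390 mm.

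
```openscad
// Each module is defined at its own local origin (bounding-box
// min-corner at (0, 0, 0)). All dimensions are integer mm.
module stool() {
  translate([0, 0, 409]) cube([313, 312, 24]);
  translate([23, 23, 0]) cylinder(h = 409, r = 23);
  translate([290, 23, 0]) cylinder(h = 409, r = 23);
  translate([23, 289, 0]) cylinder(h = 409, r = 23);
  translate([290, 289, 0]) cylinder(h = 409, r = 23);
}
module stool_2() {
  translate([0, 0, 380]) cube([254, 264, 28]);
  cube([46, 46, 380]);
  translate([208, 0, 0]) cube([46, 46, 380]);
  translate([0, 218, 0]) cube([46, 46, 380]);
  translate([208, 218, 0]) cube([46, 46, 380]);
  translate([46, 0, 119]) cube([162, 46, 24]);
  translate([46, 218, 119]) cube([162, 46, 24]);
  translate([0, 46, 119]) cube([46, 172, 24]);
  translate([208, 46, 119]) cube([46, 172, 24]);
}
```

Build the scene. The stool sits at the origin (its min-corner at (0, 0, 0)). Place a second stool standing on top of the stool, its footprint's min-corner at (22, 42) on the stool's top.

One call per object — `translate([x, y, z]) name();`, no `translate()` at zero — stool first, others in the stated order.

stool();
translate([22, 42, 433]) stool_2();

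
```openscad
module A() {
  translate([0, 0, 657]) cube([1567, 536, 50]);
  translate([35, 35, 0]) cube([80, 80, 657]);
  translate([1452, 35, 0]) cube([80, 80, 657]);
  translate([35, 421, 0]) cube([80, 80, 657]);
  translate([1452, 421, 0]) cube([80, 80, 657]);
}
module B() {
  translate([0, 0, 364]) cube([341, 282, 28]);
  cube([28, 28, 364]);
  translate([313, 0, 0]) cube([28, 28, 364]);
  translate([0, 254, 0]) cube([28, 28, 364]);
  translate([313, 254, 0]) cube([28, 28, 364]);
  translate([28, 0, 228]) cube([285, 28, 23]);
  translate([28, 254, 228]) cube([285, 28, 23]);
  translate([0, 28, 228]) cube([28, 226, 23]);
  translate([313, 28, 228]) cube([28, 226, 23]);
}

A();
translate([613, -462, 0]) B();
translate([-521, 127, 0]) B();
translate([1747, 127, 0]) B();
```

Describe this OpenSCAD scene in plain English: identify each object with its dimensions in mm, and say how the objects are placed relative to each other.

A is a table: top 1567 mm (x) × 536 mm (y), 50 mm thick, upper face at z = 707 mm, on four 80×80 mm square legs, each inset 35 mm from the nearest pair of top edges, running from z = 0 to the bottom of the top.

B is a four-legged stool. The seat is 341×282 mm, 28 mm thick, top at z = 392 mm. It stands on four square legs, each 28×28 mm in cross-section, from z = 0 to the seat underside, each flush with a corner of the seat. Four stretchers, 28 mm wide and 23 mm tall, connect adjacent legs with their undersides at z = 228 mm, each running between the inner faces of the legs it joins and aligned with the legs' outer faces on the other axis.

Three stools sit around the table at the −y, −x, +x sides.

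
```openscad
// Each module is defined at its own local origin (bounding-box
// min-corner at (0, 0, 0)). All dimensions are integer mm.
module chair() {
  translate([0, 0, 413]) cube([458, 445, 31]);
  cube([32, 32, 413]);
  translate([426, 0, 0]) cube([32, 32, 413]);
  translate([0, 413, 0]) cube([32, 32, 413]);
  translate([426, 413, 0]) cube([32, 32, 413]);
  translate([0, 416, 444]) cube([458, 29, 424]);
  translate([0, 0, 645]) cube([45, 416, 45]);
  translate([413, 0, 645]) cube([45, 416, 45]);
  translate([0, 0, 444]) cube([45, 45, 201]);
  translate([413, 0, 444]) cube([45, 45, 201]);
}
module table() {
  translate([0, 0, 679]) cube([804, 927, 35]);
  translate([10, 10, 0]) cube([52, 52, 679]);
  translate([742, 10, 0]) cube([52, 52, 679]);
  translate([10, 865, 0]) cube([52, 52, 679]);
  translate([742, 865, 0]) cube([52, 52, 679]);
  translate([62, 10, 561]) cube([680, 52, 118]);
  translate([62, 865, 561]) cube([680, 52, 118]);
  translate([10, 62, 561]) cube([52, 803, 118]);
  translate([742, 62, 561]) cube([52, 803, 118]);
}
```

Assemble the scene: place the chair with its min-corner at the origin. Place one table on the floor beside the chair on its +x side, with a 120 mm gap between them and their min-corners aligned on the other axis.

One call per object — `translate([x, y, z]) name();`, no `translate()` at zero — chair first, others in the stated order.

chair();
translate([578, 0, 0]) table();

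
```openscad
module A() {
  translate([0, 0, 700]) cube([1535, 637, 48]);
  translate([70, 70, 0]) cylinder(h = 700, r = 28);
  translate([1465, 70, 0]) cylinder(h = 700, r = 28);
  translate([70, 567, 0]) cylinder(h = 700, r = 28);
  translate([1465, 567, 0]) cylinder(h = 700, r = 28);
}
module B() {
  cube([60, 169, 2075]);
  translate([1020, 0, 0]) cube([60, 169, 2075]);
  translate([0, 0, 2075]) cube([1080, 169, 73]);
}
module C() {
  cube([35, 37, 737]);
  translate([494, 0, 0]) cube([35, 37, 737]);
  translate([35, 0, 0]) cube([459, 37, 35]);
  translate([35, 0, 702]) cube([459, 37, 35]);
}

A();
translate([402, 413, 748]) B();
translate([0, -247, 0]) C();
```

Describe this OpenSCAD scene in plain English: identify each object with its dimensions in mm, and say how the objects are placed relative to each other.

A is a table: top 1535 mm (x) × 637 mm (y), 48 mm thick, upper face at z = 748 mm, on four round legs of 56 mm diameter, each leg's bounding box inset 42 mm from the nearest pair of top edges, running from z = 0 to the bottom of the top.

B is a rectangular door frame: two vertical jambs of 60×169 mm section, 2075 mm tall, with a clear opening 960 mm wide between their inner faces. A header 73 mm tall and 169 mm deep lies on top of the jambs and spans the full outside width.

C is a rectangular picture frame lying in the x–z plane (depth along y). The opening is 459 mm wide (x) by 667 mm tall (z), surrounded by a border 35 mm wide on all four sides. The frame is 37 mm deep and is made of two full-height vertical stiles with two horizontal rails fitted between them.

The door frame is on top of the table. The picture frame is on the floor beside the table on its −y side.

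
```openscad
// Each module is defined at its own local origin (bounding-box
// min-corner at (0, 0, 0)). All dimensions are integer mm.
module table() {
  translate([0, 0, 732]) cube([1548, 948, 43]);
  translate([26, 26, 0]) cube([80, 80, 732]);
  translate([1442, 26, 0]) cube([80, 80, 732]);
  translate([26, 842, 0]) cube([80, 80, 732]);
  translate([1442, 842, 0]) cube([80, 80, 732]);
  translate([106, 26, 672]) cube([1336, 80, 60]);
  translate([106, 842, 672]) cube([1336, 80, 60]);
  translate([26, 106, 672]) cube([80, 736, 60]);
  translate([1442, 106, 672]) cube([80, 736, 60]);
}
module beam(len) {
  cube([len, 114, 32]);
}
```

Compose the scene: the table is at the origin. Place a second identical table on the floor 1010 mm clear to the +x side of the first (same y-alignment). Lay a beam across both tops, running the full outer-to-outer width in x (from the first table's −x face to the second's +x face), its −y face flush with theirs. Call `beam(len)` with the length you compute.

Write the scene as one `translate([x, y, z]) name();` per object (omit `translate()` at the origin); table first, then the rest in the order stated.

table();
translate([2558, 0, 0]) table();
translate([0, 0, 775]) beam(4106);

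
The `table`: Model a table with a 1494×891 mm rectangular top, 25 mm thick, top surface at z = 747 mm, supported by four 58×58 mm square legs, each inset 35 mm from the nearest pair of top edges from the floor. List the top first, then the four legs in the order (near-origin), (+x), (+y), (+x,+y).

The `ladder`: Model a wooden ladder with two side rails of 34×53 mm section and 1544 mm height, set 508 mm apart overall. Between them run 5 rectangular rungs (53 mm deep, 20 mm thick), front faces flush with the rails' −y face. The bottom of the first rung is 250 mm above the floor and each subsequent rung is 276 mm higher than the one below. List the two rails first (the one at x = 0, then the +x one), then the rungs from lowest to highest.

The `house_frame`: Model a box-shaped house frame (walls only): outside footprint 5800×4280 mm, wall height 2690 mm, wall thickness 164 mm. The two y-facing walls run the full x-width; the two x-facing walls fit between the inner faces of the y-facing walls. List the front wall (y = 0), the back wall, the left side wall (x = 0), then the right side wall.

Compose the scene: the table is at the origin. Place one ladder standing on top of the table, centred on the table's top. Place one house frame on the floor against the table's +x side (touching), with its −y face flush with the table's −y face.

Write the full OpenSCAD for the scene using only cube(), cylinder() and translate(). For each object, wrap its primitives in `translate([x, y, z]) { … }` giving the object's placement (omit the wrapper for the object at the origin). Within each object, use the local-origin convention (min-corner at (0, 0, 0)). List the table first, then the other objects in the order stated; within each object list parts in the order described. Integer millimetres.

translate([0, 0, 722]) cube([1494, 891, 25]);
translate([35, 35, 0]) cube([58, 58, 722]);
translate([1401, 35, 0]) cube([58, 58, 722]);
translate([35, 798, 0]) cube([58, 58, 722]);
translate([1401, 798, 0]) cube([58, 58, 722]);
translate([493, 419, 747]) {
  cube([34, 53, 1544]);
  translate([474, 0, 0]) cube([34, 53, 1544]);
  translate([34, 0, 250]) cube([440, 53, 20]);
  translate([34, 0, 526]) cube([440, 53, 20]);
  translate([34, 0, 802]) cube([440, 53, 20]);
  translate([34, 0, 1078]) cube([440, 53, 20]);
  translate([34, 0, 1354]) cube([440, 53, 20]);
}
translate([1494, 0, 0]) {
  cube([5800, 164, 2690]);
  translate([0, 4116, 0]) cube([5800, 164, 2690]);
  translate([0, 164, 0]) cube([164, 3952, 2690]);
  translate([5636, 164, 0]) cube([164, 3952, 2690]);
}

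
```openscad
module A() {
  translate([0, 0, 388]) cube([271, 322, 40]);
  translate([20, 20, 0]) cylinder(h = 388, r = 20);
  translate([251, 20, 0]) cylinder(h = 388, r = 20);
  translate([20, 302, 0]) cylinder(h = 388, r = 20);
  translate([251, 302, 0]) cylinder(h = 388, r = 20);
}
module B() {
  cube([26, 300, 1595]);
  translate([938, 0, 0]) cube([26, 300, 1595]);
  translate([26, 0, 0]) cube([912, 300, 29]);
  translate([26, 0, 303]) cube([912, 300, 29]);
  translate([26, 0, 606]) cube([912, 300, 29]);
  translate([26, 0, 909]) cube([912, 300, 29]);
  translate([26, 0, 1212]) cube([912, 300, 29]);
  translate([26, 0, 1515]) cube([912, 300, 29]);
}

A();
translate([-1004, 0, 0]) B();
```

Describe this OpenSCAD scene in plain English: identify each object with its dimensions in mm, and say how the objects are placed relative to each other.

A is a four-legged stool. The seat is 271×322 mm, 40 mm thick, top at z = 428 mm. It stands on four round legs, each 40 mm in diameter, from z = 0 to the seat underside, each leg's axis is inset half a diameter from the nearest pair of seat edges (so the leg's bounding box is flush with the corner).

B is a bookshelf 964 mm wide overall, 300 mm deep and 1595 mm tall. The two sides are 26 mm thick vertical panels. 6 horizontal shelves of 29 mm thickness span between the inner faces of the sides; the lowest shelf sits on the floor and shelves are stacked with a clear vertical gap of 274 mm between each pair.

The bookshelf is on the floor beside the stool on its −x side.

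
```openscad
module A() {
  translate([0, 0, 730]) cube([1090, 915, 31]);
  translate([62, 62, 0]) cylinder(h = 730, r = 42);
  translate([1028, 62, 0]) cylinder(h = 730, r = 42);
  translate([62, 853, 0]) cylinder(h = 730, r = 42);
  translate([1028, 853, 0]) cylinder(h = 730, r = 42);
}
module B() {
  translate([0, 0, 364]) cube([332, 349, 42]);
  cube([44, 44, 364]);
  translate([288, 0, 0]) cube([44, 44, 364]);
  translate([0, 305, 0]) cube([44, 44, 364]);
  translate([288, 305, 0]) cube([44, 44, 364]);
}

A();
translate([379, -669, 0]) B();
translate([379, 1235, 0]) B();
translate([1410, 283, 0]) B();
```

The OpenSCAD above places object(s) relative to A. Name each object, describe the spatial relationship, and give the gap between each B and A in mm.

Each stool's nearest face is 320 mm from the table's bounding box.

A is a table. B is a stool. Three stools sit around the table at the −y, +y, +x sides. The gap between each stool and the table is 320 mm.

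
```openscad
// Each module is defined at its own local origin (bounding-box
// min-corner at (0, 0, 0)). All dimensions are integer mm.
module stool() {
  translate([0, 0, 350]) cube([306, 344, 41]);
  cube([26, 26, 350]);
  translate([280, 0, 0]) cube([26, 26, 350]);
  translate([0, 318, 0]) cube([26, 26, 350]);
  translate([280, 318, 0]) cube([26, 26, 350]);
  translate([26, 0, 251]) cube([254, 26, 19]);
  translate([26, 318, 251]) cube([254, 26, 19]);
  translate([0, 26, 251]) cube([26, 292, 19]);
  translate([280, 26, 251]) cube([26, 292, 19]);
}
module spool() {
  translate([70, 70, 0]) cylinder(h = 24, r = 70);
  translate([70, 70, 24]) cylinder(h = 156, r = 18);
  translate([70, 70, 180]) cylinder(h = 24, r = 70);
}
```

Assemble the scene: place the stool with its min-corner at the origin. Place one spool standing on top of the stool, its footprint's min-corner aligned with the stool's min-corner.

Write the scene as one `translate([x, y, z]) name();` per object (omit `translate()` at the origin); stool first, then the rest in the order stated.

stool();
translate([0, 0, 391]) spool();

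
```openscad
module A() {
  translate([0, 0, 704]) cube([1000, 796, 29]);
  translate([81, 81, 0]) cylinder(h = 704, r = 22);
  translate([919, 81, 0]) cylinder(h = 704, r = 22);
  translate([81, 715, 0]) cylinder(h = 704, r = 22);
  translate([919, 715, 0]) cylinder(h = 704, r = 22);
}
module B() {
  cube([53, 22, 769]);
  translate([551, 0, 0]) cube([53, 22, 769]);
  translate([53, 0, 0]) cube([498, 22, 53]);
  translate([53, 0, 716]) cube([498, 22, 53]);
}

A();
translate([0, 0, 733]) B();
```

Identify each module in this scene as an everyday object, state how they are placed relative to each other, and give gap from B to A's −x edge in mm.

The picture frame's min-x is at 0; the table's min-x is 0; gap = 0 mm.

A is a table. B is a picture frame. The picture frame is on top of the table. The gap from the picture frame to the table's −x edge is 0 mm.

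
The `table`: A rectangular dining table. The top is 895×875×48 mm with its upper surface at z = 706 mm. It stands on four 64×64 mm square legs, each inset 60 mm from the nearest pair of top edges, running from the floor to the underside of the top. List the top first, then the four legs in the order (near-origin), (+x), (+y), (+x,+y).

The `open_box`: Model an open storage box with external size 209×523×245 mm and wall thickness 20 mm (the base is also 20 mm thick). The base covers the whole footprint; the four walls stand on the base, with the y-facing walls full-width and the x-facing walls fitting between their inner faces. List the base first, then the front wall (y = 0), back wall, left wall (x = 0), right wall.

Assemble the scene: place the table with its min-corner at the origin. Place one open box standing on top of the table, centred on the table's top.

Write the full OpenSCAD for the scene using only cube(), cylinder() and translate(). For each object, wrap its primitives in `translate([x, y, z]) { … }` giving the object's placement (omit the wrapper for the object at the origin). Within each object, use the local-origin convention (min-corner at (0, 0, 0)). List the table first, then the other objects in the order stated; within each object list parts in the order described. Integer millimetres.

translate([0, 0, 658]) cube([895, 875, 48]);
translate([60, 60, 0]) cube([64, 64, 658]);
translate([771, 60, 0]) cube([64, 64, 658]);
translate([60, 751, 0]) cube([64, 64, 658]);
translate([771, 751, 0]) cube([64, 64, 658]);
translate([343, 176, 706]) {
  cube([209, 523, 20]);
  translate([0, 0, 20]) cube([209, 20, 225]);
  translate([0, 503, 20]) cube([209, 20, 225]);
  translate([0, 20, 20]) cube([20, 483, 225]);
  translate([189, 20, 20]) cube([20, 483, 225]);
}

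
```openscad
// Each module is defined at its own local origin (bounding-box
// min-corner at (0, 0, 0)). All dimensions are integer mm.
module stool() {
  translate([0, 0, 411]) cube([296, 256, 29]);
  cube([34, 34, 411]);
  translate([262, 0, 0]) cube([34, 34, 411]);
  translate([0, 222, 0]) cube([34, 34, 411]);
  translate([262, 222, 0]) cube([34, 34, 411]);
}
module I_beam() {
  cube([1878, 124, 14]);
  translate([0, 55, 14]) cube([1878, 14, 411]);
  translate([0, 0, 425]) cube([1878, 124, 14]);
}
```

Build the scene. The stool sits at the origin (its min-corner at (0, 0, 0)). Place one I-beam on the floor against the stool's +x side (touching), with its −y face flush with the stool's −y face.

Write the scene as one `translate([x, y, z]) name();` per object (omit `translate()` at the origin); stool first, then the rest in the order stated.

stool();
translate([296, 0, 0]) I_beam();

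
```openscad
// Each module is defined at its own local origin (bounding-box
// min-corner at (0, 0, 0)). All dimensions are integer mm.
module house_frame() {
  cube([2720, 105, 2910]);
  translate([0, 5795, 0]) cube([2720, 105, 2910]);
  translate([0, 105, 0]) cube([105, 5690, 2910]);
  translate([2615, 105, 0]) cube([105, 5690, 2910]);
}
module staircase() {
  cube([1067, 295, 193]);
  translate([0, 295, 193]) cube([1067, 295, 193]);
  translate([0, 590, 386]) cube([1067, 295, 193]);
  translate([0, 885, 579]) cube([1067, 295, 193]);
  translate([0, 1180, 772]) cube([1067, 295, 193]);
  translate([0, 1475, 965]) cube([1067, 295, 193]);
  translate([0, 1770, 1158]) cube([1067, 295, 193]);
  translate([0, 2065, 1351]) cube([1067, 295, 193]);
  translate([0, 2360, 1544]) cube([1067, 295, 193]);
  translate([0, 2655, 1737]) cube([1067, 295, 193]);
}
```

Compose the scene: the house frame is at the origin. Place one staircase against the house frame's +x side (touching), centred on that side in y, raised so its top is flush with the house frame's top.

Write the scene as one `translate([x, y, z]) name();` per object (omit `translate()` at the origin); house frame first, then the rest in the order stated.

house_frame();
translate([2720, 1475, 980]) staircase();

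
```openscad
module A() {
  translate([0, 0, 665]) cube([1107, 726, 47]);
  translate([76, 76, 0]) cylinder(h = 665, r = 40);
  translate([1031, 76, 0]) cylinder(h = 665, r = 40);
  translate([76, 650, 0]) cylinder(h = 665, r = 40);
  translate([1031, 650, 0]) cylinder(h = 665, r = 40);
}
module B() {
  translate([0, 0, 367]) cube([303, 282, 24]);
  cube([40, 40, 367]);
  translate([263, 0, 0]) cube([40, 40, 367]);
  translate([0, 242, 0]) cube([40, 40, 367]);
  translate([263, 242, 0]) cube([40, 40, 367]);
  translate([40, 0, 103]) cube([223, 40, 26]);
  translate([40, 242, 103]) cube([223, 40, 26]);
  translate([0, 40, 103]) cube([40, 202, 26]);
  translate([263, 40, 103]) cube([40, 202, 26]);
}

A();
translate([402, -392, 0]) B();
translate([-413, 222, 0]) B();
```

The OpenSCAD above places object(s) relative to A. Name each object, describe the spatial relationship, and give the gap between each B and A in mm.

Each stool's nearest face is 110 mm from the table's bounding box.

A is a table. B is a stool. Two stools sit around the table at the −y, −x sides. The gap between each stool and the table is 110 mm.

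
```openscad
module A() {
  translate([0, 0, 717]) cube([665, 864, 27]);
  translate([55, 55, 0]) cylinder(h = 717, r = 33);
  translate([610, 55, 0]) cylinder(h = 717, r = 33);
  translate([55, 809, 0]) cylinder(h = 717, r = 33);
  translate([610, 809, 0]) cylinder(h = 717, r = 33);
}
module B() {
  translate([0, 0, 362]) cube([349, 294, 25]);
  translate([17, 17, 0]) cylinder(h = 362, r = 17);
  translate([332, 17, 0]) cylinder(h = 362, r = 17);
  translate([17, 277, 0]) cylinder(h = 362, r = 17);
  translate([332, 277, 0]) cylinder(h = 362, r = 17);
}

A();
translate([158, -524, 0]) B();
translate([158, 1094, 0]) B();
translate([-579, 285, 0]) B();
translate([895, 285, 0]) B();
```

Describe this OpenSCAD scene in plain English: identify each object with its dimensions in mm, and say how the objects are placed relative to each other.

A is a table with a 665×864 mm rectangular top, 27 mm thick, top surface at z = 744 mm, supported by four round legs of 66 mm diameter, each leg's bounding box inset 22 mm from the nearest pair of top edges, running from the floor.

B is a four-legged stool. The seat is 349×294 mm, 25 mm thick, top at z = 387 mm. It stands on four round legs, each 34 mm in diameter, from z = 0 to the seat underside, each leg's axis is inset half a diameter from the nearest pair of seat edges (so the leg's bounding box is flush with the corner).

Four stools sit around the table at the −y, +y, −x, +x sides.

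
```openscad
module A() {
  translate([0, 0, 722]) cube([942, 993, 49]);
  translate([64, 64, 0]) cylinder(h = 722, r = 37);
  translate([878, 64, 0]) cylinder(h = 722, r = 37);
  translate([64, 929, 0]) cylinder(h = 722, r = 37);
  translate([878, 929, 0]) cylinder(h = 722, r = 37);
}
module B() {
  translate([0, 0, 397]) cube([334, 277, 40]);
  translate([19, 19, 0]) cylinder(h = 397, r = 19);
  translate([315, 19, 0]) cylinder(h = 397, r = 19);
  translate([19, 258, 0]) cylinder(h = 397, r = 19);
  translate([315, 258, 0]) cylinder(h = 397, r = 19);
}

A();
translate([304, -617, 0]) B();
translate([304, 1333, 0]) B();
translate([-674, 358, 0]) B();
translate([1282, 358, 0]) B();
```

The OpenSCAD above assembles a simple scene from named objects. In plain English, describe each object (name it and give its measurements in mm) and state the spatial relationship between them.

A is a table: top 942 mm (x) × 993 mm (y), 49 mm thick, upper face at z = 771 mm, on four round legs of 74 mm diameter, each leg's bounding box inset 27 mm from the nearest pair of top edges, running from z = 0 to the bottom of the top.

B is a four-legged stool. The seat is a 334×277×40 mm slab whose top surface is at z = 437 mm; four round legs, each 38 mm in diameter, run from the floor (z = 0) to the underside of the seat, each leg's axis is inset half a diameter from the nearest pair of seat edges (so the leg's bounding box is flush with the corner).

Four stools sit around the table at the −y, +y, −x, +x sides.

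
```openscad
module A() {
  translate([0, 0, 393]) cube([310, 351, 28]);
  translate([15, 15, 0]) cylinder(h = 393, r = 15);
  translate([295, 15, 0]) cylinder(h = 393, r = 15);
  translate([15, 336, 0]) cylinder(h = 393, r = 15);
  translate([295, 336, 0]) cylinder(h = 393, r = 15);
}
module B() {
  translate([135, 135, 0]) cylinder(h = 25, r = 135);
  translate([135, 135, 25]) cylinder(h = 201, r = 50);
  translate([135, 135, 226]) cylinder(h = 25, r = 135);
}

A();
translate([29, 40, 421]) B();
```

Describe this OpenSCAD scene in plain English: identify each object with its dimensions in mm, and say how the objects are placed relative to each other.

A is a simple wooden stool: a rectangular seat 310 mm (x) by 351 mm (y), 28 mm thick, top face at z = 421 mm, on four round legs, each 30 mm in diameter. The legs rest on z = 0, each leg's axis is inset half a diameter from the nearest pair of seat edges (so the leg's bounding box is flush with the corner).

B is a spool: two coaxial disc flanges of radius 135 mm and thickness 25 mm, joined by a core cylinder of radius 50 mm and height 201 mm. The lower flange rests on z = 0 and the three cylinders share a vertical axis.

The spool is on top of the stool.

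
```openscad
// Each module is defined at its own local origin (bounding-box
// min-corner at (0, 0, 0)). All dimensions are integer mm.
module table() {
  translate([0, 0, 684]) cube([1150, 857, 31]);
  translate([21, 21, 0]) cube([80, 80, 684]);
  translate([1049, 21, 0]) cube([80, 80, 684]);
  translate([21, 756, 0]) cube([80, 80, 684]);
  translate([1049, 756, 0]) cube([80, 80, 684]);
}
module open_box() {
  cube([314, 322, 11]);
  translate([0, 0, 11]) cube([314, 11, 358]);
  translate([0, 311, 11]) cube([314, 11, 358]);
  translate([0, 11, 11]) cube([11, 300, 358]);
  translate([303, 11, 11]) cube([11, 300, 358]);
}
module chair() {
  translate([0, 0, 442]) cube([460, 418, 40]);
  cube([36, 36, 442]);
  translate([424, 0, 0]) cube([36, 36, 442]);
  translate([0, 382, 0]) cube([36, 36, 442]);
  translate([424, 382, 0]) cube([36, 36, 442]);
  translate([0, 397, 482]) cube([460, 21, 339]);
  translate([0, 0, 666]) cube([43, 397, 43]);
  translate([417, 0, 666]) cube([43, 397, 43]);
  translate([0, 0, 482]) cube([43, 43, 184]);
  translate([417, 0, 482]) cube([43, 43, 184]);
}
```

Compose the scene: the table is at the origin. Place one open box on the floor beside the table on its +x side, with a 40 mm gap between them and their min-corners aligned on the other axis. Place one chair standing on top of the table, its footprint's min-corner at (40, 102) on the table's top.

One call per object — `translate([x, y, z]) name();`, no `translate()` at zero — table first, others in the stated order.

table();
translate([1190, 0, 0]) open_box();
translate([40, 102, 715]) chair();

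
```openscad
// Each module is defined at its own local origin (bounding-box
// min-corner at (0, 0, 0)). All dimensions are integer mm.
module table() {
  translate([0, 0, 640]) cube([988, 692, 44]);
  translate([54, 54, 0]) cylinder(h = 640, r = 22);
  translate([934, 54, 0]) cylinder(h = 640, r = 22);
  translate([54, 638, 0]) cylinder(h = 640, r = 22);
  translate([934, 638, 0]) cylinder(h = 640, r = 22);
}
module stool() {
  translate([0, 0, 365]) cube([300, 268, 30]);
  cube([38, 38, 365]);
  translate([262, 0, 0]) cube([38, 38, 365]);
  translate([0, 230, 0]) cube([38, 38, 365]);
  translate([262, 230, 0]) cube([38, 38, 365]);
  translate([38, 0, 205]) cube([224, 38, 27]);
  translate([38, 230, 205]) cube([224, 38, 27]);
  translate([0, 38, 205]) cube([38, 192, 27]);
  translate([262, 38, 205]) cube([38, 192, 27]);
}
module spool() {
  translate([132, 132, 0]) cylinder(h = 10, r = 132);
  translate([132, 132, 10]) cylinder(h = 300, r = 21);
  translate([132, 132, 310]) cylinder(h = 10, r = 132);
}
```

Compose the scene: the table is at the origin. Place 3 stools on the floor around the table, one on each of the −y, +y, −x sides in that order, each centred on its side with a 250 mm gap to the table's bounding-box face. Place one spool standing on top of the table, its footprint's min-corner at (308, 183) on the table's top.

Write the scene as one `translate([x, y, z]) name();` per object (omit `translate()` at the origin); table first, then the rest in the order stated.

table();
translate([344, -518, 0]) stool();
translate([344, 942, 0]) stool();
translate([-550, 212, 0]) stool();
translate([308, 183, 684]) spool();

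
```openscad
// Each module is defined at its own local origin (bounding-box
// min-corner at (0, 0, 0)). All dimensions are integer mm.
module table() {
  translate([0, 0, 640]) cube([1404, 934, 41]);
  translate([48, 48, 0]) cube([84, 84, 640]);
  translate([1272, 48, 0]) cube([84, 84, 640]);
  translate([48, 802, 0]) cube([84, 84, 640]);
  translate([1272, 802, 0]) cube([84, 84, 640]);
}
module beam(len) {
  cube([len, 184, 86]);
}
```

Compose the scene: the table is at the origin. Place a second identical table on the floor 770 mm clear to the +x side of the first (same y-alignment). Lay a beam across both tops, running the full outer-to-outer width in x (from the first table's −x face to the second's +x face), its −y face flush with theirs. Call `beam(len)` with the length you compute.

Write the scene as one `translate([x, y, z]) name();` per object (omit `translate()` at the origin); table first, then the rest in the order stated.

table();
translate([2174, 0, 0]) table();
translate([0, 0, 681]) beam(3578);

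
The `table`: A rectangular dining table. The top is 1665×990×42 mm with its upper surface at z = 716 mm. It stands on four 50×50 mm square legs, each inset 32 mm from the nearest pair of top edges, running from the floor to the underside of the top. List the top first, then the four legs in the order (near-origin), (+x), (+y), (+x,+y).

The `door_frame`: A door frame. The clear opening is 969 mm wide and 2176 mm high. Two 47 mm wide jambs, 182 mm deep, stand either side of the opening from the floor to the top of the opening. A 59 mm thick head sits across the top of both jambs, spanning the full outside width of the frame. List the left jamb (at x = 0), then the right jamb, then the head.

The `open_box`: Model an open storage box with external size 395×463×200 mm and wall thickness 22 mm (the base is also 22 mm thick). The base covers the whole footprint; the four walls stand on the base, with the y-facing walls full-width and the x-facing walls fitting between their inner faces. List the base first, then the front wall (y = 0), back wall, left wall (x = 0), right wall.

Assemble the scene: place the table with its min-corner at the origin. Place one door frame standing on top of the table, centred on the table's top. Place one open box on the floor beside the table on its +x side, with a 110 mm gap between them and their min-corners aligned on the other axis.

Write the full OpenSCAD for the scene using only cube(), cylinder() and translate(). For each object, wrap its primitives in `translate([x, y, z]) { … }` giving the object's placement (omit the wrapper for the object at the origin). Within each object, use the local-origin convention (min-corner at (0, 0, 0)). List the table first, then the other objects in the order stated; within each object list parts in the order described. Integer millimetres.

translate([0, 0, 674]) cube([1665, 990, 42]);
translate([32, 32, 0]) cube([50, 50, 674]);
translate([1583, 32, 0]) cube([50, 50, 674]);
translate([32, 908, 0]) cube([50, 50, 674]);
translate([1583, 908, 0]) cube([50, 50, 674]);
translate([301, 404, 716]) {
  cube([47, 182, 2176]);
  translate([1016, 0, 0]) cube([47, 182, 2176]);
  translate([0, 0, 2176]) cube([1063, 182, 59]);
}
translate([1775, 0, 0]) {
  cube([395, 463, 22]);
  translate([0, 0, 22]) cube([395, 22, 178]);
  translate([0, 441, 22]) cube([395, 22, 178]);
  translate([0, 22, 22]) cube([22, 419, 178]);
  translate([373, 22, 22]) cube([22, 419, 178]);
}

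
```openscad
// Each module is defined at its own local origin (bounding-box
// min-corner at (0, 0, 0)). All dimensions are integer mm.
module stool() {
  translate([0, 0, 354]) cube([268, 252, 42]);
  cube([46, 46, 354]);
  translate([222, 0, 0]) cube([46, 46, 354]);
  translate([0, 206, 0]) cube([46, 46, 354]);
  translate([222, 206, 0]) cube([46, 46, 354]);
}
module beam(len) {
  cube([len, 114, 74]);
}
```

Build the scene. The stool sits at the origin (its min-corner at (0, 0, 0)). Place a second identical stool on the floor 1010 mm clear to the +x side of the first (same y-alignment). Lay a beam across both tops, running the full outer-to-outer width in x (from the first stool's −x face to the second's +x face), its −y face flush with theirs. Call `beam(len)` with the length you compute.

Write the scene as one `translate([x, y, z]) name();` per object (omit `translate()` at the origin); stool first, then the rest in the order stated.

stool();
translate([1278, 0, 0]) stool();
translate([0, 0, 396]) beam(1546);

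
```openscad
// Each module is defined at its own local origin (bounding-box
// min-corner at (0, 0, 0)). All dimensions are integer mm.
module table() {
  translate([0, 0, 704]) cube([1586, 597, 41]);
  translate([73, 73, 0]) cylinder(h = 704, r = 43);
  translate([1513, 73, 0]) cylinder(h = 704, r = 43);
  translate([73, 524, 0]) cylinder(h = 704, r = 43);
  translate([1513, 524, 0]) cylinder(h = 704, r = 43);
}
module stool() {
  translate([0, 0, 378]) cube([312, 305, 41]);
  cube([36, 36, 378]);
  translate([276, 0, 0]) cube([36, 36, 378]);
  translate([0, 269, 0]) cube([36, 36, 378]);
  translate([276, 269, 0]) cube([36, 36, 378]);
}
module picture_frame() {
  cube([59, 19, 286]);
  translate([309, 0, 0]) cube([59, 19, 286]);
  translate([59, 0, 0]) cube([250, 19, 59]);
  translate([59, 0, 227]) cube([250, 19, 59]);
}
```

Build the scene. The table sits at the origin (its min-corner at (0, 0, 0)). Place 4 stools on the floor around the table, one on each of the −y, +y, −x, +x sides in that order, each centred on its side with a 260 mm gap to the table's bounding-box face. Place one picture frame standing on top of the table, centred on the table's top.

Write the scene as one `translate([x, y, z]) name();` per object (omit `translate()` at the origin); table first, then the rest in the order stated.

table();
translate([637, -565, 0]) stool();
translate([637, 857, 0]) stool();
translate([-572, 146, 0]) stool();
translate([1846, 146, 0]) stool();
translate([609, 289, 745]) picture_frame();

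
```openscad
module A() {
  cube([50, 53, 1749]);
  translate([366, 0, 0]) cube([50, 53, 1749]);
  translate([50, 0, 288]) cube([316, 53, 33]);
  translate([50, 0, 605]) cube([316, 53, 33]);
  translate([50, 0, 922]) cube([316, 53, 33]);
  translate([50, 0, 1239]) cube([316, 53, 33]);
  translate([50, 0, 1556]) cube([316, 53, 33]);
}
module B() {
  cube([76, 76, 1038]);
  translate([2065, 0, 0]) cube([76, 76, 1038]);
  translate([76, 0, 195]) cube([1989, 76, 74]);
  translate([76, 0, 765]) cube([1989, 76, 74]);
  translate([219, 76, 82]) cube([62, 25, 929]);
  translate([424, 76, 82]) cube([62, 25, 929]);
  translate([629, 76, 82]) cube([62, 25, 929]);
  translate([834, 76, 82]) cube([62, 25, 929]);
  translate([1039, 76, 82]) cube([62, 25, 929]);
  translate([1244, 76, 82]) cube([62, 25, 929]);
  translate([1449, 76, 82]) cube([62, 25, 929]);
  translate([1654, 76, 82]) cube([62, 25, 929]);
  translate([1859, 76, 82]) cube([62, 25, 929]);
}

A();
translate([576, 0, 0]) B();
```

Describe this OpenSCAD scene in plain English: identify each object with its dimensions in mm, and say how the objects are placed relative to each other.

A is a straight ladder. Two 50×53 mm vertical rails, 1749 mm tall, stand 416 mm apart (outside-to-outside) with their front faces coplanar on the −y side. 5 rungs, each 53 mm deep and 33 mm tall, span between the inner faces of the rails, front faces flush with the rails. The lowest rung's underside is at z = 288 mm and rungs are spaced 317 mm apart (underside to underside).

B is a fence section. Two 76×76 mm posts, 1038 mm tall, stand on the floor with a clear span of 1989 mm between their inner faces. Two horizontal rails of 76×74 mm section span the gap between the posts with their undersides at z = 195 mm and z = 765 mm, flush with the posts' −y face. 9 pickets, each 62 mm wide, 25 mm thick and 929 mm tall, are fixed to the +y face of the rails with their bottoms at z = 82 mm, evenly spaced across the span with equal gaps (rounded down to the nearest mm) at the −x end and between each pair — any rounding remainder accumulates at the +x end.

The fence section is on the floor beside the ladder on its +x side.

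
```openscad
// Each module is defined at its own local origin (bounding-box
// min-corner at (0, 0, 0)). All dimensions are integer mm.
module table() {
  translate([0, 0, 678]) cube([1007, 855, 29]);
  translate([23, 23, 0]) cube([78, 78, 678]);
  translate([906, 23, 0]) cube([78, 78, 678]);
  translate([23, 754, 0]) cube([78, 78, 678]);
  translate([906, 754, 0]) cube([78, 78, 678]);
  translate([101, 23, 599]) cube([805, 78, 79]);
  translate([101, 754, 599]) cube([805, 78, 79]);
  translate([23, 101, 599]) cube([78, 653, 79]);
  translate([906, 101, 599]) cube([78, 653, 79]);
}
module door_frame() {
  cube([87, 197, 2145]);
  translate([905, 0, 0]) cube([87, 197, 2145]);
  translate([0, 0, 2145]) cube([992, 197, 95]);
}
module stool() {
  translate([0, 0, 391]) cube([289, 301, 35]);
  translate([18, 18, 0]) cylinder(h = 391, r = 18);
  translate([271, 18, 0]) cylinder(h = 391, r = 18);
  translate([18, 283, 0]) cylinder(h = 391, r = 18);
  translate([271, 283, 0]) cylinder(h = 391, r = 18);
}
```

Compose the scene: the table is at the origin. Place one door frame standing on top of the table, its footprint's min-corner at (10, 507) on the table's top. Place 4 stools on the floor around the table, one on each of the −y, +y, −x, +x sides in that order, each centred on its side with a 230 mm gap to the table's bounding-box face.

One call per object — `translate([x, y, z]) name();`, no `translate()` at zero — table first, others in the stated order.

table();
translate([10, 507, 707]) door_frame();
translate([359, -531, 0]) stool();
translate([359, 1085, 0]) stool();
translate([-519, 277, 0]) stool();
translate([1237, 277, 0]) stool();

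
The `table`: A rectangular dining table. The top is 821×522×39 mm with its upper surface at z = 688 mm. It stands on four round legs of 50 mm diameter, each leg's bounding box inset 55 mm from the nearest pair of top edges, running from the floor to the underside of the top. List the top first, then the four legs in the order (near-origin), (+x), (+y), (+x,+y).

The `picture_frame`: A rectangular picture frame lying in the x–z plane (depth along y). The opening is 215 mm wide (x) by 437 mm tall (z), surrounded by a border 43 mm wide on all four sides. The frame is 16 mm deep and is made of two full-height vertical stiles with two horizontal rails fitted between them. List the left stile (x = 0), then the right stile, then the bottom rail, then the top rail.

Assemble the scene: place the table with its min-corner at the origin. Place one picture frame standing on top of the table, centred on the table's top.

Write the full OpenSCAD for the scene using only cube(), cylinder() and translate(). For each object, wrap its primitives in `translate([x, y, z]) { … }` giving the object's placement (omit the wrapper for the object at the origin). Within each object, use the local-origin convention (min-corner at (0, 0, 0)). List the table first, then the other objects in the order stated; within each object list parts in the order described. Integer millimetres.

translate([0, 0, 649]) cube([821, 522, 39]);
translate([80, 80, 0]) cylinder(h = 649, r = 25);
translate([741, 80, 0]) cylinder(h = 649, r = 25);
translate([80, 442, 0]) cylinder(h = 649, r = 25);
translate([741, 442, 0]) cylinder(h = 649, r = 25);
translate([260, 253, 688]) {
  cube([43, 16, 523]);
  translate([258, 0, 0]) cube([43, 16, 523]);
  translate([43, 0, 0]) cube([215, 16, 43]);
  translate([43, 0, 480]) cube([215, 16, 43]);
}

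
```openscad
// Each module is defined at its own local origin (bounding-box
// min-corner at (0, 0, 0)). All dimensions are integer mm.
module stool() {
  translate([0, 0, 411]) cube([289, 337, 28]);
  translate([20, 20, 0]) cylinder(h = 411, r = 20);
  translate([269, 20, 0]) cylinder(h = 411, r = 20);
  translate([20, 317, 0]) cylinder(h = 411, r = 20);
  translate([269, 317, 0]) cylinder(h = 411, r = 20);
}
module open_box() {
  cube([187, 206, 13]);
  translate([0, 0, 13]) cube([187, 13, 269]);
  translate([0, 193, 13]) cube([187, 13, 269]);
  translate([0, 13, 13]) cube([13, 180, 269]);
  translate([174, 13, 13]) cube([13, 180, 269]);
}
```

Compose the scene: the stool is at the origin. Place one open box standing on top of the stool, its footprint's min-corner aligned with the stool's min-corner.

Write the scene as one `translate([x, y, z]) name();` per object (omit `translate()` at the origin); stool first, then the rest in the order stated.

stool();
translate([0, 0, 439]) open_box();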